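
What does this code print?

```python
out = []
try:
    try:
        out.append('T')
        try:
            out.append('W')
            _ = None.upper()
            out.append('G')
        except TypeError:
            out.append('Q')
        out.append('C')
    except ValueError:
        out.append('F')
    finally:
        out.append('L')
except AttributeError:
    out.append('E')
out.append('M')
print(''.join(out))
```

Execution trace: 'T' (try body) → 'W' (inner try body) → 'L' (finally) → 'E' (outer except AttributeError) → 'M' (after the try/except). Output: TWLEM

Answer: TWLEM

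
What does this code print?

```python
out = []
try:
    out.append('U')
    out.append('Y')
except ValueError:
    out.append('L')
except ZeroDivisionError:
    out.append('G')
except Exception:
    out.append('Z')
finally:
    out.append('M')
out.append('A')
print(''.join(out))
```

Execution trace: 'U' (try body) → 'Y' (try body, no exception) → 'M' (finally) → 'A' (after the try/except). Output: UYMA

Answer: UYMA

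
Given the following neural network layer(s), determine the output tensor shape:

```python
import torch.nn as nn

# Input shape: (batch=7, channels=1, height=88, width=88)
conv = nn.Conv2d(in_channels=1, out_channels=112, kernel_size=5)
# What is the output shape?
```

Input: (7, 1, 88, 88) -> Output: (7, 112, 84, 84)

Answer: (7, 112, 84, 84)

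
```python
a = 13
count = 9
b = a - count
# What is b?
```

Trace:
`a = 13` → a = 13
`count = 9` → count = 9
`b = a - count` → b = 4
So b = 4

Answer: 4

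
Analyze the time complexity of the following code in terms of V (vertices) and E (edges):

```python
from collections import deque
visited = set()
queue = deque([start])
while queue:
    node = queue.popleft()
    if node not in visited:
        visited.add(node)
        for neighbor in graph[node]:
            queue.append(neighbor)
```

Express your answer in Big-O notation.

This is Breadth-first search on a graph. Time complexity: O(V + E).

Answer: O(V + E)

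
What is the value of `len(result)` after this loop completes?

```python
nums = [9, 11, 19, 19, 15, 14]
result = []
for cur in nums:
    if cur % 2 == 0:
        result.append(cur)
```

Count even numbers in [9, 11, 19, 19, 15, 14]
`result` takes the values: [] → [14]
So `len(result)` = 1

Answer: 1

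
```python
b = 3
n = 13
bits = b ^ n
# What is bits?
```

Trace:
`b = 3` → b = 3
`n = 13` → n = 13
`bits = b ^ n` → bits = 14
So bits = 14

Answer: 14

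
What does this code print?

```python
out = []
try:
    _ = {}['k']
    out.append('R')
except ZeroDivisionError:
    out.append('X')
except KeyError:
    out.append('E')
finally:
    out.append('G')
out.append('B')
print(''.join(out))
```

Execution trace: 'E' (except KeyError) → 'G' (finally) → 'B' (after the try/except). Output: EGB

Answer: EGB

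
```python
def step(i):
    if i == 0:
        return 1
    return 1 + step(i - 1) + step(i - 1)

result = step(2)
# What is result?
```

step(i) = 1 + 2·step(i-1), step(0)=1. Closed form: (1+1)·2^2 - 1 = 7.

Answer: 7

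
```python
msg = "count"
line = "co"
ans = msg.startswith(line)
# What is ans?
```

Trace:
`msg = "count"` → msg = 'count'
`line = "co"` → line = 'co'
`ans = msg.startswith(line)` → ans = True
So ans = True

Answer: True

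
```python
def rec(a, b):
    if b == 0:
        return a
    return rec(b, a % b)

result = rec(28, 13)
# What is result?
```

rec(28, 13) -> rec(13, 2) -> rec(2, 1) -> rec(1, 0) -> 1

Answer: 1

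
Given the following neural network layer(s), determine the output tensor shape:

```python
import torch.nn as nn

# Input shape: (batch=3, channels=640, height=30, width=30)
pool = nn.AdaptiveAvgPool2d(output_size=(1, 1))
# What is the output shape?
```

Input: (3, 640, 30, 30) -> Output: (3, 640, 1, 1)

Answer: (3, 640, 1, 1)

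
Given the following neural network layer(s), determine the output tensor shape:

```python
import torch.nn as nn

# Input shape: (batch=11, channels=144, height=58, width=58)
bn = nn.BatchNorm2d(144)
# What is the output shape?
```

Input: (11, 144, 58, 58) -> Output: (11, 144, 58, 58)

Answer: (11, 144, 58, 58)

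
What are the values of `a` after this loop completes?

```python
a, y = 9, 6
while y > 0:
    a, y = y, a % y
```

GCD of 9 and 6
`a` takes the values: 9 → 6 → 3

Answer: 3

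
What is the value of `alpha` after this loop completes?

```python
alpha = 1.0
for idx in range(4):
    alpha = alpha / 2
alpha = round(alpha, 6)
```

Halving LR 4 times: 1 / 2^4
`alpha` takes the values: 1.0 → 0.5 → 0.25 → 0.125 → 0.0625

Answer: 0.0625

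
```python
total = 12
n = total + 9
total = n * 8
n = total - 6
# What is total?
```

Trace:
`total = 12` → total = 12
`n = total + 9` → n = 21
`total = n * 8` → total = 168
`n = total - 6` → n = 162
So total = 168

Answer: 168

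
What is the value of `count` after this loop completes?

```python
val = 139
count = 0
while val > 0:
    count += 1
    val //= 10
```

Count digits by repeated division by 10
`count` takes the values: 0 → 1 → 2 → 3

Answer: 3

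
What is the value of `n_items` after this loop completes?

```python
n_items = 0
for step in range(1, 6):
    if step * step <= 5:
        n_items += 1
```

Count numbers where step² ≤ 5
`n_items` takes the values: 0 → 1 → 2

Answer: 2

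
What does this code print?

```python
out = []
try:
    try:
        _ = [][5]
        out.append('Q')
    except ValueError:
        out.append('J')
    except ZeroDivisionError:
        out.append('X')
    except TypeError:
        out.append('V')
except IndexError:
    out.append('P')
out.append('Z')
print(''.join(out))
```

Execution trace: 'P' (outer except IndexError) → 'Z' (after the try/except). Output: PZ

Answer: PZ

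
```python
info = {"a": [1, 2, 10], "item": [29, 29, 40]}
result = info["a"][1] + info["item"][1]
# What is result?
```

Trace:
`info = {"a": [1, 2, 10], "item": [29, 29, 40]}` → info = {'a': [1, 2, 10], 'item': [29, 29, 40]}
`result = info["a"][1] + info["item"][1]` → result = 31
So result = 31

Answer: 31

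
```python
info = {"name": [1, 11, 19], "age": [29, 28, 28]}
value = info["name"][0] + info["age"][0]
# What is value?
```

Trace:
`info = {"name": [1, 11, 19], "age": [29, 28, 28]}` → info = {'name': [1, 11, 19], 'age': [29, 28, 28]}
`value = info["name"][0] + info["age"][0]` → value = 30
So value = 30

Answer: 30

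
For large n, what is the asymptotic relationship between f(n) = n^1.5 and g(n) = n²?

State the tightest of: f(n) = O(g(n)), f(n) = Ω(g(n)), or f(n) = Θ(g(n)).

n^1.5 vs n²: f(n) = O(g(n)) but not Ω(g(n)) — n² grows strictly faster than n^1.5.

Answer: f(n) = O(g(n)) but not Ω(g(n)) — n² grows strictly faster than n^1.5.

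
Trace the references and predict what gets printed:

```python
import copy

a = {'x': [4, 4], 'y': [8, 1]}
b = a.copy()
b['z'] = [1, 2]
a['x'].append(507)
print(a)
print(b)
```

Key concept: shallow copy of dict with mutable values.
Step by step:
`a = {'x': [4, 4], 'y': [8, 1]}` → a = {'x': [4, 4], 'y': [8, 1]}
`b = a.copy()` → b = {'x': [4, 4], 'y': [8, 1]}
`b['z'] = [1, 2]` → b = {'x': [4, 4], 'y': [8, 1], 'z': [1, 2]}
`a['x'].append(507)` → a = {'x': [4, 4, 507], 'y': [8, 1]}; b = {'x': [4, 4, 507], 'y': [8, 1], 'z': [1, 2]}
`print(a)` → prints {'x': [4, 4, 507], 'y': [8, 1]}
`print(b)` → prints {'x': [4, 4, 507], 'y': [8, 1], 'z': [1, 2]}

Answer:
{'x': [4, 4, 507], 'y': [8, 1]}
{'x': [4, 4, 507], 'y': [8, 1], 'z': [1, 2]}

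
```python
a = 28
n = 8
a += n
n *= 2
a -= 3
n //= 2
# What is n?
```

Trace:
`a = 28` → a = 28
`n = 8` → n = 8
`a += n` → a = 36
`n *= 2` → n = 16
`a -= 3` → a = 33
`n //= 2` → n = 8
So n = 8

Answer: 8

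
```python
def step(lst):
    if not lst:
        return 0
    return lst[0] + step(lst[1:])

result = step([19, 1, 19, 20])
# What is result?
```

19 + 1 + 19 + 20 + 0 = 59

Answer: 59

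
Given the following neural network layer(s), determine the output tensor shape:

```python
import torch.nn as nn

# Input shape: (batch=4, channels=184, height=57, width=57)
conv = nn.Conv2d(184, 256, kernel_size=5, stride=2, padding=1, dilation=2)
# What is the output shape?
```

Input: (4, 184, 57, 57) -> Output: (4, 256, 26, 26)

Answer: (4, 256, 26, 26)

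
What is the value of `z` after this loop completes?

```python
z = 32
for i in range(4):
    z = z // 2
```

Halve 4 times: 32 // 2^4 = 2
`z` takes the values: 32 → 16 → 8 → 4 → 2

Answer: 2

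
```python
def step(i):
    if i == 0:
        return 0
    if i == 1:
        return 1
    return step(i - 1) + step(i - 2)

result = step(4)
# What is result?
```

Build up from base cases: step(0)=0, step(1)=1, step(2)=1, step(3)=2, step(4)=3

Answer: 3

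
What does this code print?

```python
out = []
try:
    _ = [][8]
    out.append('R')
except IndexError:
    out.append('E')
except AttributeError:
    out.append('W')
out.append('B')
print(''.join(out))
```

Execution trace: 'E' (except IndexError) → 'B' (after the try/except). Output: EB

Answer: EB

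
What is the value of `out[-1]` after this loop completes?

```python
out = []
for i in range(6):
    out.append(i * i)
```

Last element of squares 0 to 5
`out` takes the values: [] → [0] → [0, 1] → [0, 1, 4] → [0, 1, 4, 9] → [0, 1, 4, 9, 16] → [0, 1, 4, 9, 16, 25]
So `out[-1]` = 25

Answer: 25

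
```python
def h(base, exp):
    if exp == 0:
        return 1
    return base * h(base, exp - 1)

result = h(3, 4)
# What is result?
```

h(3, 4) = 3 * 3 * 3 * 3 = 81

Answer: 81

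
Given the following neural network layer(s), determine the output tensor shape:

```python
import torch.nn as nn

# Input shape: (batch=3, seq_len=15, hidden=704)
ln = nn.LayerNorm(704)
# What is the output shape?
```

Input: (3, 15, 704) -> Output: (3, 15, 704)

Answer: (3, 15, 704)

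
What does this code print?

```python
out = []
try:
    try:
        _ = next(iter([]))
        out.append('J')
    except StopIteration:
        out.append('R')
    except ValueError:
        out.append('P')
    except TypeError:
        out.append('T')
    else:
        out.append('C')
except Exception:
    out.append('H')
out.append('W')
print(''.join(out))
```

Execution trace: 'R' (inner except StopIteration) → 'W' (after the try/except). Output: RW

Answer: RW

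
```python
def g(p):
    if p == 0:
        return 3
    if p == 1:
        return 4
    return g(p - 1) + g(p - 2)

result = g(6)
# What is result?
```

Build up from base cases: g(0)=3, g(1)=4, g(2)=7, g(3)=11, g(4)=18, g(5)=29, g(6)=47

Answer: 47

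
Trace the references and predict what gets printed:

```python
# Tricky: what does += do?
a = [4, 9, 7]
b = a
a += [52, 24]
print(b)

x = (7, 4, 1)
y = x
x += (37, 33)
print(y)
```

Key concept: += behavior differs for mutable vs immutable.
Step by step:
`a = [4, 9, 7]` → a = [4, 9, 7]
`b = a` → b = [4, 9, 7] (same object as a)
`a += [52, 24]` → a = [4, 9, 7, 52, 24] (same object as b); b = [4, 9, 7, 52, 24] (same object as a)
`print(b)` → prints [4, 9, 7, 52, 24]
`x = (7, 4, 1)` → x = (7, 4, 1)
`y = x` → y = (7, 4, 1)
`x += (37, 33)` → x = (7, 4, 1, 37, 33)
`print(y)` → prints (7, 4, 1)

Answer:
[4, 9, 7, 52, 24]
(7, 4, 1)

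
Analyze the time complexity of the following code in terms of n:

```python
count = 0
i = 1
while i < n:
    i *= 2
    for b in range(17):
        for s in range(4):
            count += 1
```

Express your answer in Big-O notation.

Each loop level contributes: log n × 1 × 1. Multiplying the contributions gives O(log n).

Answer: O(log n)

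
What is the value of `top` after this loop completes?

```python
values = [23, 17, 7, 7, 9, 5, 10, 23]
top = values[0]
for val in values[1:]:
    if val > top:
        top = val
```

Maximum of [23, 17, 7, 7, 9, 5, 10, 23]
`top` takes the values: 23

Answer: 23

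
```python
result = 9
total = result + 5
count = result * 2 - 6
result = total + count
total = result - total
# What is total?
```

Trace:
`result = 9` → result = 9
`total = result + 5` → total = 14
`count = result * 2 - 6` → count = 12
`result = total + count` → result = 26
`total = result - total` → total = 12
So total = 12

Answer: 12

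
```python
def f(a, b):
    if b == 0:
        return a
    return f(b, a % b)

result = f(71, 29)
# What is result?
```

f(71, 29) -> f(29, 13) -> f(13, 3) -> f(3, 1) -> f(1, 0) -> 1

Answer: 1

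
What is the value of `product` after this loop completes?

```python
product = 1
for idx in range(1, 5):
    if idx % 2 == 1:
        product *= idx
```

Product of odd numbers 1 to 4
`product` takes the values: 1 → 3

Answer: 3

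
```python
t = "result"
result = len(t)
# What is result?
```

Trace:
`t = "result"` → t = 'result'
`result = len(t)` → result = 6
So result = 6

Answer: 6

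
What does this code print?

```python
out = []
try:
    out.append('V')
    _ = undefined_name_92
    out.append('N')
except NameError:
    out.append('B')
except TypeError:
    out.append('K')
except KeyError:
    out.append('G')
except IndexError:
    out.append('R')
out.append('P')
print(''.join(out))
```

Execution trace: 'V' (try body) → 'B' (except NameError) → 'P' (after the try/except). Output: VBP

Answer: VBP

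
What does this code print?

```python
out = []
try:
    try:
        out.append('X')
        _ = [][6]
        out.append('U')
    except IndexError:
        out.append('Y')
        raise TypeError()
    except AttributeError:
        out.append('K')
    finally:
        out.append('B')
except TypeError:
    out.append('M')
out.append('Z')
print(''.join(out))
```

Execution trace: 'X' (inner try body) → 'Y' (inner except IndexError) → 'B' (inner finally) → 'M' (outer except TypeError) → 'Z' (after the try/except). Output: XYBMZ

Answer: XYBMZ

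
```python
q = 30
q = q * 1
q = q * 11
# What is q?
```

Trace:
`q = 30` → q = 30
`q = q * 1` → q = 30
`q = q * 11` → q = 330
So q = 330

Answer: 330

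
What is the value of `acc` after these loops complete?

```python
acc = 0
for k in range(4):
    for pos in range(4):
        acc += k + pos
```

Sum of all k+pos for k,pos in 4x4
`acc` takes the values: 0 → 1 → 3 → 6 → 7 → 9 → 12 → 16 → 18 → 21 → 25 → 30 → 33 → 37 → 42 → 48

Answer: 48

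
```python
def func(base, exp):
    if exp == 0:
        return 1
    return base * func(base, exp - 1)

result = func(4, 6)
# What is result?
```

func(4, 6) = 4 * 4 * 4 * 4 * 4 * 4 = 4096

Answer: 4096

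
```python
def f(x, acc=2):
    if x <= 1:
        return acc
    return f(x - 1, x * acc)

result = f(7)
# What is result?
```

Accumulator trace (n, acc): (7, 2) -> (6, 14) -> (5, 84) -> (4, 420) -> (3, 1680) -> (2, 5040) -> (1, 10080) -> return 10080

Answer: 10080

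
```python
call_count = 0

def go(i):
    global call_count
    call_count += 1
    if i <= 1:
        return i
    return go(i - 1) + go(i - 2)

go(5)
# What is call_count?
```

Calls(i) = 1 + Calls(i-1) + Calls(i-2); Calls(0)=Calls(1)=1. For i=5 this gives 15.

Answer: 15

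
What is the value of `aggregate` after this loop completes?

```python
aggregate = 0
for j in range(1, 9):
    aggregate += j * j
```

Sum of squares 1² to 8² = 204
`aggregate` takes the values: 0 → 1 → 5 → 14 → 30 → 55 → 91 → 140 → 204

Answer: 204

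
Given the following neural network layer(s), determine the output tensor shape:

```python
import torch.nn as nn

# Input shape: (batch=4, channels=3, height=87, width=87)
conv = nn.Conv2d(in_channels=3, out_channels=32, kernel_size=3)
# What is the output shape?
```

Input: (4, 3, 87, 87) -> Output: (4, 32, 85, 85)

Answer: (4, 32, 85, 85)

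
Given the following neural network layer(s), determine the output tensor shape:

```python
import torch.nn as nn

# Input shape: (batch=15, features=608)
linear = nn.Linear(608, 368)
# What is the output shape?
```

Input: (15, 608) -> Output: (15, 368)

Answer: (15, 368)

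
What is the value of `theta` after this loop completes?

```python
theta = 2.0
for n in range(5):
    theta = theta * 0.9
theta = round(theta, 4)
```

Exponential decay: 2.0 * 0.9^5
`theta` takes the values: 2.0 → 1.8 → 1.62 → 1.458 → 1.3122 → 1.18098 → 1.181

Answer: 1.181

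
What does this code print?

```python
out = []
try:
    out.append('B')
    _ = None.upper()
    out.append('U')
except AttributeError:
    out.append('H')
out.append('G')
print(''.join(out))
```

Execution trace: 'B' (try body) → 'H' (except AttributeError) → 'G' (after the try/except). Output: BHG

Answer: BHG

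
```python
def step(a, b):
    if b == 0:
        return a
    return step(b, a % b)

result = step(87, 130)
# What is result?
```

step(87, 130) -> step(130, 87) -> step(87, 43) -> step(43, 1) -> step(1, 0) -> 1

Answer: 1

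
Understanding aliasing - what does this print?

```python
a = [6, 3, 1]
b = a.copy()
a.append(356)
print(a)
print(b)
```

Key concept: list.copy() creates independent copy.
Step by step:
`a = [6, 3, 1]` → a = [6, 3, 1]
`b = a.copy()` → b = [6, 3, 1]
`a.append(356)` → a = [6, 3, 1, 356]
`print(a)` → prints [6, 3, 1, 356]
`print(b)` → prints [6, 3, 1]

Answer:
[6, 3, 1, 356]
[6, 3, 1]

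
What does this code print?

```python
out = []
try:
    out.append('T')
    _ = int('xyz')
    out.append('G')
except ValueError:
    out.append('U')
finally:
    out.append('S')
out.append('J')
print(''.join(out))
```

Execution trace: 'T' (try body) → 'U' (except ValueError) → 'S' (finally) → 'J' (after the try/except). Output: TUSJ

Answer: TUSJ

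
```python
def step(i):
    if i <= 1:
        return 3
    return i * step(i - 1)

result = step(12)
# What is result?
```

step(12) = 12 * 11 * 10 * 9 * 8 * 7 * 6 * 5 * 4 * 3 * 2 * 3 = 1437004800

Answer: 1437004800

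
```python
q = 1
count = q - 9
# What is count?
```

Trace:
`q = 1` → q = 1
`count = q - 9` → count = -8
So count = -8

Answer: -8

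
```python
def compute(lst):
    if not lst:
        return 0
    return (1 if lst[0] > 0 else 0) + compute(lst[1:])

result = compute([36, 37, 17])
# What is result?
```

Count of positive elements in [36, 37, 17] = 3

Answer: 3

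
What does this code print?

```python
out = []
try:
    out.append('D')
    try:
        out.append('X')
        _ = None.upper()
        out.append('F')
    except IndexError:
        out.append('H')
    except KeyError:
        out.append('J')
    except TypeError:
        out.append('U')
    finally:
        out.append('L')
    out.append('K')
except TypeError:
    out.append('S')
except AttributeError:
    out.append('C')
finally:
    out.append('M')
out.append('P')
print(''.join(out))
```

Execution trace: 'D' (try body) → 'X' (inner try body) → 'L' (inner finally) → 'C' (except AttributeError) → 'M' (finally) → 'P' (after the try/except). Output: DXLCMP

Answer: DXLCMP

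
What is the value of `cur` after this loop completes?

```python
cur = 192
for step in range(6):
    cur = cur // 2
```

Halve 6 times: 192 // 2^6 = 3
`cur` takes the values: 192 → 96 → 48 → 24 → 12 → 6 → 3

Answer: 3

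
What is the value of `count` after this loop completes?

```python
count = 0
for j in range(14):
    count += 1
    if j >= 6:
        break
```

Loop breaks when j reaches 6, count is 7
`count` takes the values: 0 → 1 → 2 → 3 → 4 → 5 → 6 → 7

Answer: 7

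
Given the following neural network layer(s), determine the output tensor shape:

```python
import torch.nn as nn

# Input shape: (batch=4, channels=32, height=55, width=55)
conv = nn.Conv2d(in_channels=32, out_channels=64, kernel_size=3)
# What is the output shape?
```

Input: (4, 32, 55, 55) -> Output: (4, 64, 53, 53)

Answer: (4, 64, 53, 53)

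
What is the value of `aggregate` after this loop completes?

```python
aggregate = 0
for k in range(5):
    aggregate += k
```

Sum of 0 to 4 = 10
`aggregate` takes the values: 0 → 1 → 3 → 6 → 10

Answer: 10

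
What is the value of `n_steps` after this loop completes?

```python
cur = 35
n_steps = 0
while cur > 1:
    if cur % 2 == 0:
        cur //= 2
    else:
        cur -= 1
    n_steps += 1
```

Steps to reduce 35 to 1
`n_steps` takes the values: 0 → 1 → 2 → 3 → 4 → 5 → 6 → 7

Answer: 7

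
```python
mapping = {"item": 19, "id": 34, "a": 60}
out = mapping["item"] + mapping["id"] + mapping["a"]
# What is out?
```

Trace:
`mapping = {"item": 19, "id": 34, "a": 60}` → mapping = {'item': 19, 'id': 34, 'a': 60}
`out = mapping["item"] + mapping["id"] + mapping["a"]` → out = 113
So out = 113

Answer: 113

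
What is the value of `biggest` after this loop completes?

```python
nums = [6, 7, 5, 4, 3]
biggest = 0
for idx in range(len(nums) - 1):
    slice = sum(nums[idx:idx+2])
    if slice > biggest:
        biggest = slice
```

Max sum of 2-element window in [6, 7, 5, 4, 3]
`biggest` takes the values: 0 → 13

Answer: 13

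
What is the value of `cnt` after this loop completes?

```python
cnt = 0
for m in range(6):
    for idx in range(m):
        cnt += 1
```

Triangle number: 0+1+2+...+5
`cnt` takes the values: 0 → 1 → 2 → 3 → 4 → 5 → 6 → 7 → 8 → 9 → 10 → 11 → 12 → 13 → 14 → 15

Answer: 15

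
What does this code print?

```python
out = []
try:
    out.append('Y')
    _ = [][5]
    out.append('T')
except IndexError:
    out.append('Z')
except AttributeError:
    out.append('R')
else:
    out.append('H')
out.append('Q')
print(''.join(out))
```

Execution trace: 'Y' (try body) → 'Z' (except IndexError) → 'Q' (after the try/except). Output: YZQ

Answer: YZQ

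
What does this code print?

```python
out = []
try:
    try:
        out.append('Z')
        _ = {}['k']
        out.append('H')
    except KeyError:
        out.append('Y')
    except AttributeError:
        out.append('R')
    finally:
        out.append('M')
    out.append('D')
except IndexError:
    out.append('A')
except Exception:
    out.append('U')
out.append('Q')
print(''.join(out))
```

Execution trace: 'Z' (inner try body) → 'Y' (inner except KeyError) → 'M' (inner finally) → 'D' (try body, no exception) → 'Q' (after the try/except). Output: ZYMDQ

Answer: ZYMDQ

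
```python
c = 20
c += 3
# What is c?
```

Trace:
`c = 20` → c = 20
`c += 3` → c = 23
So c = 23

Answer: 23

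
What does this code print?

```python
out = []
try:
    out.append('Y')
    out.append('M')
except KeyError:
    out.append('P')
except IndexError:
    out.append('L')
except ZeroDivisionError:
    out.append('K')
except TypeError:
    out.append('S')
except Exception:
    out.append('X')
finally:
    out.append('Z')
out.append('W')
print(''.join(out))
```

Execution trace: 'Y' (try body) → 'M' (try body, no exception) → 'Z' (finally) → 'W' (after the try/except). Output: YMZW

Answer: YMZW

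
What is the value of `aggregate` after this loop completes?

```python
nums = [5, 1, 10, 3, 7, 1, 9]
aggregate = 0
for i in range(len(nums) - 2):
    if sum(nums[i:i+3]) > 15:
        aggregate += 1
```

Count windows with sum > 15
`aggregate` takes the values: 0 → 1 → 2 → 3

Answer: 3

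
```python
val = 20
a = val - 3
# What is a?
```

Trace:
`val = 20` → val = 20
`a = val - 3` → a = 17
So a = 17

Answer: 17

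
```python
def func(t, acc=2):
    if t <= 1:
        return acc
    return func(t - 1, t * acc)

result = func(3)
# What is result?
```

Accumulator trace (n, acc): (3, 2) -> (2, 6) -> (1, 12) -> return 12

Answer: 12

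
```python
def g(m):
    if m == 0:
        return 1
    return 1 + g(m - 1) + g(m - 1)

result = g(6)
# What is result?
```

g(m) = 1 + 2·g(m-1), g(0)=1. Closed form: (1+1)·2^6 - 1 = 127.

Answer: 127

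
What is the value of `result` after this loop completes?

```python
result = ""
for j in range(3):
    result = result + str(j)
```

Concatenate digits 0 to 2
`result` takes the values: "" → "0" → "01" → "012"

Answer: "012"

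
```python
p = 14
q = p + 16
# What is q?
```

Trace:
`p = 14` → p = 14
`q = p + 16` → q = 30
So q = 30

Answer: 30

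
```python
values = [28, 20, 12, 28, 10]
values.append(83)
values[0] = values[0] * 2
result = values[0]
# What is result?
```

Trace:
`values = [28, 20, 12, 28, 10]` → values = [28, 20, 12, 28, 10]
`values.append(83)` → values = [28, 20, 12, 28, 10, 83]
`values[0] = values[0] * 2` → values = [56, 20, 12, 28, 10, 83]
`result = values[0]` → result = 56
So result = 56

Answer: 56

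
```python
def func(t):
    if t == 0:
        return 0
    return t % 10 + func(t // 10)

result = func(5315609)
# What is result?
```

Sum of digits of 5315609: 9 + 0 + 6 + 5 + 1 + 3 + 5 = 29

Answer: 29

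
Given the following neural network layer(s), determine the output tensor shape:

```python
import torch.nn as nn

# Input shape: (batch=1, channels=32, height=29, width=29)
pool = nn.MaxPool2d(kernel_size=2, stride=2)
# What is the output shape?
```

Input: (1, 32, 29, 29) -> Output: (1, 32, 14, 14)

Answer: (1, 32, 14, 14)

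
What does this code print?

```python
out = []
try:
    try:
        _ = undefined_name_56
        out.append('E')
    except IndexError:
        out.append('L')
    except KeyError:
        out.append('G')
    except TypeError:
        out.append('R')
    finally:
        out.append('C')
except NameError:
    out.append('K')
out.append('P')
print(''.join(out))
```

Execution trace: 'C' (finally) → 'K' (outer except NameError) → 'P' (after the try/except). Output: CKP

Answer: CKP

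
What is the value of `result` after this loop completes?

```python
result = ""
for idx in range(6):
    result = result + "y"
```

Repeat 'y' 6 times
`result` takes the values: "" → "y" → "yy" → "yyy" → "yyyy" → "yyyyy" → "yyyyyy"

Answer: "yyyyyy"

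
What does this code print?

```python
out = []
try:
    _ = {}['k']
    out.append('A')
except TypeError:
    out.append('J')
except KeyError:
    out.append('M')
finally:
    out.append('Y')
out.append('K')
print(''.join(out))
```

Execution trace: 'M' (except KeyError) → 'Y' (finally) → 'K' (after the try/except). Output: MYK

Answer: MYK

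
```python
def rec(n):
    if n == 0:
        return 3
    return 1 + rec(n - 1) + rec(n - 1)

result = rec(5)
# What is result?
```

rec(n) = 1 + 2·rec(n-1), rec(0)=3. Closed form: (3+1)·2^5 - 1 = 127.

Answer: 127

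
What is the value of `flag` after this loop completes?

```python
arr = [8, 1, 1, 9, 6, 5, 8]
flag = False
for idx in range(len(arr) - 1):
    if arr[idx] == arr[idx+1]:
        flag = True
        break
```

Check consecutive duplicates in [8, 1, 1, 9, 6, 5, 8]
`flag` takes the values: False → True

Answer: True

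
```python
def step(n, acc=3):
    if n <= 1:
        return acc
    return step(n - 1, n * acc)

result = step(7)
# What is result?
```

Accumulator trace (n, acc): (7, 3) -> (6, 21) -> (5, 126) -> (4, 630) -> (3, 2520) -> (2, 7560) -> (1, 15120) -> return 15120

Answer: 15120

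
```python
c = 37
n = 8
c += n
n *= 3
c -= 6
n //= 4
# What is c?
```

Trace:
`c = 37` → c = 37
`n = 8` → n = 8
`c += n` → c = 45
`n *= 3` → n = 24
`c -= 6` → c = 39
`n //= 4` → n = 6
So c = 39

Answer: 39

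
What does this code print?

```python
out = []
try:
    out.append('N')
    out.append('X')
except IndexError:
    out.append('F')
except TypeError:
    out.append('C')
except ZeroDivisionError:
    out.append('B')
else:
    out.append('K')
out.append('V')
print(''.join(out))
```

Execution trace: 'N' (try body) → 'X' (try body, no exception) → 'K' (else) → 'V' (after the try/except). Output: NXKV

Answer: NXKV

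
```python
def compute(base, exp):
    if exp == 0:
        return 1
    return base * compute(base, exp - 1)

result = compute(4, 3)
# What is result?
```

compute(4, 3) = 4 * 4 * 4 = 64

Answer: 64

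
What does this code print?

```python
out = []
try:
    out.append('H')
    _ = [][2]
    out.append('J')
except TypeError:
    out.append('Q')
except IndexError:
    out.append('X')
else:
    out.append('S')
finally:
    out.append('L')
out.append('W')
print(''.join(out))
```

Execution trace: 'H' (try body) → 'X' (except IndexError) → 'L' (finally) → 'W' (after the try/except). Output: HXLW

Answer: HXLW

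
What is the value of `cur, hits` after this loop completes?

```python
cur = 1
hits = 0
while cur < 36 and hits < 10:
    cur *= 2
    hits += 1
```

Double until >= 36 or 10 iterations
`cur, hits` takes the values: (1, 0) → (2, 0) → (2, 1) → (4, 1) → (4, 2) → (8, 2) → (8, 3) → (16, 3) → (16, 4) → (32, 4) → (32, 5) → (64, 5) → (64, 6)

Answer: 64, 6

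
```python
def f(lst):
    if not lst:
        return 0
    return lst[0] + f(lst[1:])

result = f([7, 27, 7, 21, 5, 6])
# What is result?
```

7 + 27 + 7 + 21 + 5 + 6 + 0 = 73

Answer: 73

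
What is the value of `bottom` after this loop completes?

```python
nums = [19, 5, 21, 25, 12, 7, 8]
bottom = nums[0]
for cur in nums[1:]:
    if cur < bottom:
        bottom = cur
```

Minimum of [19, 5, 21, 25, 12, 7, 8]
`bottom` takes the values: 19 → 5

Answer: 5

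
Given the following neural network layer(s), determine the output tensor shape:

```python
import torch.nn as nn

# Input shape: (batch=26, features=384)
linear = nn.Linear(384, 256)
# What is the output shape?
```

Input: (26, 384) -> Output: (26, 256)

Answer: (26, 256)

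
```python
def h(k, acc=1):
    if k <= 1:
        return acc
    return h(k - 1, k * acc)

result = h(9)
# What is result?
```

Accumulator trace (n, acc): (9, 1) -> (8, 9) -> (7, 72) -> (6, 504) -> (5, 3024) -> (4, 15120) -> (3, 60480) -> (2, 181440) -> (1, 362880) -> return 362880

Answer: 362880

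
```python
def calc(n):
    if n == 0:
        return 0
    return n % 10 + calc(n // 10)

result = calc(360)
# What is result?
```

Sum of digits of 360: 0 + 6 + 3 = 9

Answer: 9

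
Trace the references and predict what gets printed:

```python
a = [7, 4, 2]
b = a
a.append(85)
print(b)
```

Key concept: basic list aliasing.
Step by step:
`a = [7, 4, 2]` → a = [7, 4, 2]
`b = a` → b = [7, 4, 2] (same object as a)
`a.append(85)` → a = [7, 4, 2, 85] (same object as b); b = [7, 4, 2, 85] (same object as a)
`print(b)` → prints [7, 4, 2, 85]

Answer: [7, 4, 2, 85]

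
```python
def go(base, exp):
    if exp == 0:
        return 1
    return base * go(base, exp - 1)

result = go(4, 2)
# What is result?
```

go(4, 2) = 4 * 4 = 16

Answer: 16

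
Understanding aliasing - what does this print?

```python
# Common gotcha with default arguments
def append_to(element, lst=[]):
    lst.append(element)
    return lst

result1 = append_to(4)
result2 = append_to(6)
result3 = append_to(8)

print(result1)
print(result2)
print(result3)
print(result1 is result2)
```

Key concept: mutable default argument gotcha.
Step by step:
`result1 = append_to(4)` → result1 = [4]
`result2 = append_to(6)` → result1 = [4, 6] (same object as result2); result2 = [4, 6] (same object as result1)
`result3 = append_to(8)` → result1 = [4, 6, 8] (same object as result2, result3); result2 = [4, 6, 8] (same object as result1, result3); result3 = [4, 6, 8] (same object as result1, result2)
`print(result1)` → prints [4, 6, 8]
`print(result2)` → prints [4, 6, 8]
`print(result3)` → prints [4, 6, 8]
`print(result1 is result2)` → prints True

Answer:
[4, 6, 8]
[4, 6, 8]
[4, 6, 8]
True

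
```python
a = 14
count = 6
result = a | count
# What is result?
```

Trace:
`a = 14` → a = 14
`count = 6` → count = 6
`result = a | count` → result = 14
So result = 14

Answer: 14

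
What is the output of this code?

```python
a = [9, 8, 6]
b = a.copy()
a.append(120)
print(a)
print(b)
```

Key concept: list.copy() creates independent copy.
Step by step:
`a = [9, 8, 6]` → a = [9, 8, 6]
`b = a.copy()` → b = [9, 8, 6]
`a.append(120)` → a = [9, 8, 6, 120]
`print(a)` → prints [9, 8, 6, 120]
`print(b)` → prints [9, 8, 6]

Answer:
[9, 8, 6, 120]
[9, 8, 6]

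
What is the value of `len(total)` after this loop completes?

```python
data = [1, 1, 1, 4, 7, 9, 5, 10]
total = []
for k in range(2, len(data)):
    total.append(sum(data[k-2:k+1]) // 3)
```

Number of 3-element averages
`total` takes the values: [] → [1] → [1, 2] → [1, 2, 4] → [1, 2, 4, 6] → [1, 2, 4, 6, 7] → [1, 2, 4, 6, 7, 8]
So `len(total)` = 6

Answer: 6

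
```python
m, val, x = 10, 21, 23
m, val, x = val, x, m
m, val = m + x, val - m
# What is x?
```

Trace:
`m, val, x = 10, 21, 23` → m = 10; val = 21; x = 23
`m, val, x = val, x, m` → m = 21; val = 23; x = 10
`m, val = m + x, val - m` → m = 31; val = 2
So x = 10

Answer: 10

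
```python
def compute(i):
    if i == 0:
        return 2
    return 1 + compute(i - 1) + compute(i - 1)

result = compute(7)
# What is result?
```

compute(i) = 1 + 2·compute(i-1), compute(0)=2. Closed form: (2+1)·2^7 - 1 = 383.

Answer: 383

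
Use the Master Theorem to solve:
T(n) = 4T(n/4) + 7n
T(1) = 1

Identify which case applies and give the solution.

a=4, b=4, f(n)=7n. log_4(4) = 1. Since c=1 = 1, Case 2 applies: T(n) = Θ(n^log_b(a) · log n) = O(n log n).

Answer: O(n log n) - Case 2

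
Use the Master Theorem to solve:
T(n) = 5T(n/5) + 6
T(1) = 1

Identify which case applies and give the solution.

a=5, b=5, f(n)=6. log_5(5) = 1. Since c=0 < 1, Case 1 applies: T(n) = Θ(n^log_b(a)) = O(n).

Answer: O(n) - Case 1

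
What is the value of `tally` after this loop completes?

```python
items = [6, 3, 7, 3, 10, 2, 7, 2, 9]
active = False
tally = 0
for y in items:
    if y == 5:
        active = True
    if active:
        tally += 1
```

Count elements after first 5 in [6, 3, 7, 3, 10, 2, 7, 2, 9]
`tally` takes the values: 0

Answer: 0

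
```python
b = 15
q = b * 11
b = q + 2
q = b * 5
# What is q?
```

Trace:
`b = 15` → b = 15
`q = b * 11` → q = 165
`b = q + 2` → b = 167
`q = b * 5` → q = 835
So q = 835

Answer: 835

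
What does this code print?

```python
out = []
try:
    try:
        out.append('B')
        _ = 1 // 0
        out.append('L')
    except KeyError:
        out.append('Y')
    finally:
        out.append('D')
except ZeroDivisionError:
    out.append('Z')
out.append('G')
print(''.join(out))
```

Execution trace: 'B' (try body) → 'D' (finally) → 'Z' (outer except ZeroDivisionError) → 'G' (after the try/except). Output: BDZG

Answer: BDZG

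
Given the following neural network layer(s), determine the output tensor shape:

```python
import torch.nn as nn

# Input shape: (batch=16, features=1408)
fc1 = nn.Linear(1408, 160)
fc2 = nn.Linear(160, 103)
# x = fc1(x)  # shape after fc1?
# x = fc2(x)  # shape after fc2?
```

Input: (16, 1408) -> after fc1: (16, 160) -> Output: (16, 103)

Answer: (16, 103)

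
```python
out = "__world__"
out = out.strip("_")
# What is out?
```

Trace:
`out = "__world__"` → out = '__world__'
`out = out.strip("_")` → out = 'world'
So out = 'world'

Answer: 'world'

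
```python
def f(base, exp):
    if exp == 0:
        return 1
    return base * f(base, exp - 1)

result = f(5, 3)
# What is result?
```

f(5, 3) = 5 * 5 * 5 = 125

Answer: 125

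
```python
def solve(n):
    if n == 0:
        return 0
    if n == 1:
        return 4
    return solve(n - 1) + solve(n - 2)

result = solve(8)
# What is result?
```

Build up from base cases: solve(0)=0, solve(1)=4, solve(2)=4, solve(3)=8, solve(4)=12, solve(5)=20, solve(6)=32, ..., solve(8)=84

Answer: 84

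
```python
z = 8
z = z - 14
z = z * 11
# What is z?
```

Trace:
`z = 8` → z = 8
`z = z - 14` → z = -6
`z = z * 11` → z = -66
So z = -66

Answer: -66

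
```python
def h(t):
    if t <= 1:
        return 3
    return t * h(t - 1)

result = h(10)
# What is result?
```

h(10) = 10 * 9 * 8 * 7 * 6 * 5 * 4 * 3 * 2 * 3 = 10886400

Answer: 10886400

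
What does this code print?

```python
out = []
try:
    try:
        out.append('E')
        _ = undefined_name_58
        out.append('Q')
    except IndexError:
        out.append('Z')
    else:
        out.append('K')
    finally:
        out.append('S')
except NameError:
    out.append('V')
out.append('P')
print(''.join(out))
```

Execution trace: 'E' (inner try body) → 'S' (inner finally) → 'V' (outer except NameError) → 'P' (after the try/except). Output: ESVP

Answer: ESVP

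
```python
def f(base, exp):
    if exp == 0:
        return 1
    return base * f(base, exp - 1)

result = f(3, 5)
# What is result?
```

f(3, 5) = 3 * 3 * 3 * 3 * 3 = 243

Answer: 243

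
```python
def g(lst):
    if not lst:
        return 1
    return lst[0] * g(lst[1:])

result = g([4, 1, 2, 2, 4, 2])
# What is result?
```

Product over [4, 1, 2, 2, 4, 2] = 4 * 1 * 2 * 2 * 4 * 2 = 128

Answer: 128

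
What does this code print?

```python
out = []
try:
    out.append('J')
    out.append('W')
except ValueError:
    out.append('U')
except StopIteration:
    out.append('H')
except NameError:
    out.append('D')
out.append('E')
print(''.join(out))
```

Execution trace: 'J' (try body) → 'W' (try body, no exception) → 'E' (after the try/except). Output: JWE

Answer: JWE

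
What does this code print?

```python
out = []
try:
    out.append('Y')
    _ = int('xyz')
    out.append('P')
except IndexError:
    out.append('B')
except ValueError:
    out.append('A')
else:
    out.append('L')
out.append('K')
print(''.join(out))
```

Execution trace: 'Y' (try body) → 'A' (except ValueError) → 'K' (after the try/except). Output: YAK

Answer: YAK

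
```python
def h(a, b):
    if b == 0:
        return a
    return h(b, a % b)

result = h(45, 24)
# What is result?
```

h(45, 24) -> h(24, 21) -> h(21, 3) -> h(3, 0) -> 3

Answer: 3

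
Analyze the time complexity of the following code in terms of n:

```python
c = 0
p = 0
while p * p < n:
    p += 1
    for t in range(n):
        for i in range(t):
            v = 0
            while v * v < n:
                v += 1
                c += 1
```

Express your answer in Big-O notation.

Each loop level contributes: √n × n × n × √n. Multiplying the contributions gives O(n^3).

Answer: O(n^3)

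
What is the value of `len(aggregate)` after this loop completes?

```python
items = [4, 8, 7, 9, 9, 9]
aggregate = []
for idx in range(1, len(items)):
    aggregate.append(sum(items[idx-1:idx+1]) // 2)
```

Number of 2-element averages
`aggregate` takes the values: [] → [6] → [6, 7] → [6, 7, 8] → [6, 7, 8, 9] → [6, 7, 8, 9, 9]
So `len(aggregate)` = 5

Answer: 5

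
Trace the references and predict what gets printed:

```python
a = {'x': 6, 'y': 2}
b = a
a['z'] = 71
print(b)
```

Key concept: dict aliasing.
Step by step:
`a = {'x': 6, 'y': 2}` → a = {'x': 6, 'y': 2}
`b = a` → b = {'x': 6, 'y': 2} (same object as a)
`a['z'] = 71` → a = {'x': 6, 'y': 2, 'z': 71} (same object as b); b = {'x': 6, 'y': 2, 'z': 71} (same object as a)
`print(b)` → prints {'x': 6, 'y': 2, 'z': 71}

Answer: {'x': 6, 'y': 2, 'z': 71}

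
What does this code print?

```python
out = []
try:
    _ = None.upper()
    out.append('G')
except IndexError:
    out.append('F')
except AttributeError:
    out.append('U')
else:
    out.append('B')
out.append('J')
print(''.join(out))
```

Execution trace: 'U' (except AttributeError) → 'J' (after the try/except). Output: UJ

Answer: UJ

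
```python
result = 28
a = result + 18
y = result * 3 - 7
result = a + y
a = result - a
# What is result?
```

Trace:
`result = 28` → result = 28
`a = result + 18` → a = 46
`y = result * 3 - 7` → y = 77
`result = a + y` → result = 123
`a = result - a` → a = 77
So result = 123

Answer: 123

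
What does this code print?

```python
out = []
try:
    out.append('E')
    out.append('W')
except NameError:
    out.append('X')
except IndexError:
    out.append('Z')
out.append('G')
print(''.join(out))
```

Execution trace: 'E' (try body) → 'W' (try body, no exception) → 'G' (after the try/except). Output: EWG

Answer: EWG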